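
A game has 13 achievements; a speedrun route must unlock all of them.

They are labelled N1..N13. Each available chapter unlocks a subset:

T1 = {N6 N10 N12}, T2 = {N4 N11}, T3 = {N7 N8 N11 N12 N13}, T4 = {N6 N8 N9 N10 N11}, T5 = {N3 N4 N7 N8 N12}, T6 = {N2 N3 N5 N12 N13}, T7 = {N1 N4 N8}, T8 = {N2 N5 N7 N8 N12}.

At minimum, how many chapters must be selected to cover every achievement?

T4 and T6 and T7 and T8 together: T4 ∪ T6 ∪ T7 ∪ T8 = {N1, N2, N3, N4, N5, N6, N7, N8, N9, N10, N11, N12, N13} — every achievement is covered.
No 3 of the 8 chapters cover everything (all 56 combinations miss at least one achievement), so 4 is optimal.

4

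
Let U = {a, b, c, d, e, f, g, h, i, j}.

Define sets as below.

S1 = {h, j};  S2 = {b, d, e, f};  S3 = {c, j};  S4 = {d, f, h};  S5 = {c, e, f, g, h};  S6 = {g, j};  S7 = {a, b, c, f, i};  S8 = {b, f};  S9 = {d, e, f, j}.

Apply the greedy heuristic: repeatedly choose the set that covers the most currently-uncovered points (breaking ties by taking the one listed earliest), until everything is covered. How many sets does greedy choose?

3

Greedy: pick S5 (covers 5 new) → pick S7 (covers 3 new) → pick S9 (covers 2 new). Total picks: 3.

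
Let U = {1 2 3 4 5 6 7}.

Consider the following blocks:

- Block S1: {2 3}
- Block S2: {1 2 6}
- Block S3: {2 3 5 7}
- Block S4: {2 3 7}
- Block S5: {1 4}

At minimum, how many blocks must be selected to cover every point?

Take {S2, S3, S5}. Their union is {1, 2, 3, 4, 5, 6, 7}, which is all 7 points.
Only S5 contains 4, so S5 is forced; the remaining 5 points need at least 2 more blocks (each remaining block adds at most 4) — so at least 3 blocks are needed, and 3 is optimal.

3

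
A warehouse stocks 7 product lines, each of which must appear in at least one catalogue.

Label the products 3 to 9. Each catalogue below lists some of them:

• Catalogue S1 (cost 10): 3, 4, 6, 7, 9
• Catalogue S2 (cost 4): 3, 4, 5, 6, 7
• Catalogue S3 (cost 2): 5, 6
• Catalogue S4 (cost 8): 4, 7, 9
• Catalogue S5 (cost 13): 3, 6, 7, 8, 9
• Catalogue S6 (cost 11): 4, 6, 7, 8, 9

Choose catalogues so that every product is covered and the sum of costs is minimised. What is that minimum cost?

S2, S6 together cover every product (S2 ∪ S6 = {3, 4, 5, 6, 7, 8, 9}); total cost 4 + 11 = 15.
No covering selection has total cost below 15.

15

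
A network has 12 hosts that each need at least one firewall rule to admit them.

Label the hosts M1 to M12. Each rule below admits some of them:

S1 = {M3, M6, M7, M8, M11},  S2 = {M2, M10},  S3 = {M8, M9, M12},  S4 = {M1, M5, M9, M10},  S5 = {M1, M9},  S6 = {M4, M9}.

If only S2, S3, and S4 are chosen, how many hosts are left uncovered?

Union of S2, S3, S4 = {M1, M2, M5, M8, M9, M10, M12}.
Not covered: M3, M4, M6, M7, M11 — 5 hosts.

5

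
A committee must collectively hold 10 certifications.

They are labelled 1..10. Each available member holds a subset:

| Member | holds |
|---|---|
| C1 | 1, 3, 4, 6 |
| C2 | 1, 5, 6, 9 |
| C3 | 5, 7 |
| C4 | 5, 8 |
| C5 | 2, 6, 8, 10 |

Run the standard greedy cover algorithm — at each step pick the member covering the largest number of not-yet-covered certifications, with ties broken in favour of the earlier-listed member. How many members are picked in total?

Greedy: pick C1 (covers 4 new) → pick C5 (covers 3 new) → pick C2 (covers 2 new) → pick C3 (covers 1 new). Total picks: 4.

4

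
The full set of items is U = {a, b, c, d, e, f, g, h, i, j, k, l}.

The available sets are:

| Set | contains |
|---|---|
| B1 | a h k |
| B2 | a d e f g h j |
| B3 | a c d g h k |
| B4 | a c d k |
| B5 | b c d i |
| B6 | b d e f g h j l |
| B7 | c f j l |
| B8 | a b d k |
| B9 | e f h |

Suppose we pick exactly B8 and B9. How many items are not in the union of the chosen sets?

5

Union of B8, B9 = {a, b, d, e, f, h, k}.
Not covered: c, g, i, j, l — 5 items.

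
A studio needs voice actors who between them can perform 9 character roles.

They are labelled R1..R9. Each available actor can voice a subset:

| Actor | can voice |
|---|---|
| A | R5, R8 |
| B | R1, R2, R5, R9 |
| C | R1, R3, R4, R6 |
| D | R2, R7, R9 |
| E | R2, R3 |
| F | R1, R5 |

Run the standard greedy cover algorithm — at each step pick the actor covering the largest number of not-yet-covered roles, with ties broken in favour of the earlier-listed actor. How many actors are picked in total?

Greedy: pick B (covers 4 new) → pick C (covers 3 new) → pick A (covers 1 new) → pick D (covers 1 new). Total picks: 4.
(The true minimum cover uses only 3 actors, so greedy is not optimal here.)

4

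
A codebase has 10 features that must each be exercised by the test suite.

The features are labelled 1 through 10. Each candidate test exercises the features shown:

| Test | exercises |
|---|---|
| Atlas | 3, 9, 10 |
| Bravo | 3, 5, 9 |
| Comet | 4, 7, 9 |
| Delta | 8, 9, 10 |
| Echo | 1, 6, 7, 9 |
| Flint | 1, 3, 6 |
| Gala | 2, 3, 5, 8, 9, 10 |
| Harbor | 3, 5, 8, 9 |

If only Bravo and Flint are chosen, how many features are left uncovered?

5

Union of Bravo, Flint = {1, 3, 5, 6, 9}.
Not covered: 2, 4, 7, 8, 10 — 5 features.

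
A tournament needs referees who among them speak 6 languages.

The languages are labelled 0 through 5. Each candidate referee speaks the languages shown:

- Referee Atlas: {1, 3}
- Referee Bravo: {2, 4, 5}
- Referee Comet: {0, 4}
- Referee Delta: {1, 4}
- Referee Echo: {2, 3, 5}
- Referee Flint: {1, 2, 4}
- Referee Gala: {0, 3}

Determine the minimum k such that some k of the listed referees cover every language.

Atlas and Bravo and Gala together: Atlas ∪ Bravo ∪ Gala = {0, 1, 2, 3, 4, 5} — every language is covered.
No 2 of the 7 referees cover everything (all 21 combinations miss at least one language), so 3 is optimal.

3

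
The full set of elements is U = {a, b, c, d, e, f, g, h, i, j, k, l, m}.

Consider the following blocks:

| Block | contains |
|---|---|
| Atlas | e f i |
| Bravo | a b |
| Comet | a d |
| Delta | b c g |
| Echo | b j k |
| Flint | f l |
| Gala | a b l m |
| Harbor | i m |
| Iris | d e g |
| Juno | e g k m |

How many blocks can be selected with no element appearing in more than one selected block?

Comet, Echo, Flint, Harbor are pairwise disjoint (Comet={a,d}; Echo={b,j,k}; Flint={f,l}; Harbor={i,m}).
Every remaining block overlaps one of these, and no 5 of the listed blocks are pairwise disjoint, so 4 is the maximum.

4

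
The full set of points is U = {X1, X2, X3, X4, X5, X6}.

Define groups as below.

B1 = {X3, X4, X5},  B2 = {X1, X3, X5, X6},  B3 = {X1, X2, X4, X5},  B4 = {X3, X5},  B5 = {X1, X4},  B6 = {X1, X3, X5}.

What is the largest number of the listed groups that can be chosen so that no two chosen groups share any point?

B4, B5 are pairwise disjoint (B4={X3,X5}; B5={X1,X4}).
Every remaining group overlaps one of these, and no 3 of the listed groups are pairwise disjoint, so 2 is the maximum.

2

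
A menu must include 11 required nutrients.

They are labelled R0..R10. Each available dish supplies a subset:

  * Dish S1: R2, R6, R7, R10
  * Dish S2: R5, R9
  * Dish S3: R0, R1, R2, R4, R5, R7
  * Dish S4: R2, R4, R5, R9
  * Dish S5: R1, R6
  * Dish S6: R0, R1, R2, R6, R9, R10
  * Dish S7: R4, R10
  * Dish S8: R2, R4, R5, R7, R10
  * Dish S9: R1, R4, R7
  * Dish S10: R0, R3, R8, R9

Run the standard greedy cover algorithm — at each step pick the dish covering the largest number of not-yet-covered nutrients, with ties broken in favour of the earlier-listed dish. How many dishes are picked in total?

3

Greedy: pick S3 (covers 6 new) → pick S6 (covers 3 new) → pick S10 (covers 2 new). Total picks: 3.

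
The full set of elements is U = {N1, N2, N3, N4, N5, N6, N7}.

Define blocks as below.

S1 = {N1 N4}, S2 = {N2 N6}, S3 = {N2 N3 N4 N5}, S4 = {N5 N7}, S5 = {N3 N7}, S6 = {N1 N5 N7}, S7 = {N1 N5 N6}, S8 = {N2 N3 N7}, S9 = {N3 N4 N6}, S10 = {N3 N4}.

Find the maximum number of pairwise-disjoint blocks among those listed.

S1, S2, S5 are pairwise disjoint (S1={N1,N4}; S2={N2,N6}; S5={N3,N7}).
Every remaining block overlaps one of these, and no 4 of the listed blocks are pairwise disjoint, so 3 is the maximum.

3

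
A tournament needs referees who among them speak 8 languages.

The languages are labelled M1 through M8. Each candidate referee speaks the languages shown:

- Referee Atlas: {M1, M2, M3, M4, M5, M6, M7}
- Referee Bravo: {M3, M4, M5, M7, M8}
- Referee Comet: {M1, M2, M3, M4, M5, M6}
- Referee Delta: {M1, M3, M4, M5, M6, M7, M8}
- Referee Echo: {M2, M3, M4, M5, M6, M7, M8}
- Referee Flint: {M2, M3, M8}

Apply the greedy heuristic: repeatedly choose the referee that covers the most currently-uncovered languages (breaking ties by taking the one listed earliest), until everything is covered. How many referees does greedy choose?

2

Greedy: pick Atlas (covers 7 new) → pick Bravo (covers 1 new). Total picks: 2.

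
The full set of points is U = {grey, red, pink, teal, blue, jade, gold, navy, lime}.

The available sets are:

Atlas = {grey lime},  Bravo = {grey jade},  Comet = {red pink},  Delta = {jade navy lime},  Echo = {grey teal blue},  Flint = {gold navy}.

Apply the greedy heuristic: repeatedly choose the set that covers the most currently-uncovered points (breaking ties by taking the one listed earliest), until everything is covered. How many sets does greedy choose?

4

Greedy: pick Delta (covers 3 new) → pick Echo (covers 3 new) → pick Comet (covers 2 new) → pick Flint (covers 1 new). Total picks: 4.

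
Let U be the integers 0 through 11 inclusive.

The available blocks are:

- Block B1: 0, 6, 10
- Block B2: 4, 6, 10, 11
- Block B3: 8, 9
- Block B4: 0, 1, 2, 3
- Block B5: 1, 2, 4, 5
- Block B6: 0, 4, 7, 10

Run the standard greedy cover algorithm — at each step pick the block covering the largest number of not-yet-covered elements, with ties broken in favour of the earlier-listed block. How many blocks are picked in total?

Greedy: pick B2 (covers 4 new) → pick B4 (covers 4 new) → pick B3 (covers 2 new) → pick B5 (covers 1 new) → pick B6 (covers 1 new). Total picks: 5.

5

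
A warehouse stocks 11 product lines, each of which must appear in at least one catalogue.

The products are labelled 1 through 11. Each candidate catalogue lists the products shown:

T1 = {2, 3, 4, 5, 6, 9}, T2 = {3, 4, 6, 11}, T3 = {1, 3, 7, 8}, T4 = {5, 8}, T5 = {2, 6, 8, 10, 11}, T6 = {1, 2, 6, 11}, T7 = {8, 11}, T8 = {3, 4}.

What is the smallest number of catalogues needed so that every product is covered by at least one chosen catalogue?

T1 and T3 and T5 together: T1 ∪ T3 ∪ T5 = {1, 2, 3, 4, 5, 6, 7, 8, 9, 10, 11} — every product is covered.
Only T3 contains 7, so T3 is forced; the remaining 7 products need at least 2 more catalogues (each remaining catalogue adds at most 5) — so at least 3 catalogues are needed, and 3 is optimal.

3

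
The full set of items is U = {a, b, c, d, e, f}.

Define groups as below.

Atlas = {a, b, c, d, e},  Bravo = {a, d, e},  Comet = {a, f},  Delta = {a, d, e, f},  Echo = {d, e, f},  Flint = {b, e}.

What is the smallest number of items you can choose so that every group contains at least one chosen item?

2

H = {a, e} meets every group (each contains at least one member of H), and |H| = 2.
The groups Comet, Flint are pairwise disjoint, so any hitting set needs a separate item for each — at least 2. Hence 2 is optimal.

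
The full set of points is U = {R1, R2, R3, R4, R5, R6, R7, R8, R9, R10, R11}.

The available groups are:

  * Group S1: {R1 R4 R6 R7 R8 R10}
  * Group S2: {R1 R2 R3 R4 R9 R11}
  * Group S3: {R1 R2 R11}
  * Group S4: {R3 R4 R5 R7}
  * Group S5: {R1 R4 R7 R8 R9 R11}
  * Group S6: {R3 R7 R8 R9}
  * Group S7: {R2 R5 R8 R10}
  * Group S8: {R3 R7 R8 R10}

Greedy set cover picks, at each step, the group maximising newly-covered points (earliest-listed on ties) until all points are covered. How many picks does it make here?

Greedy: pick S1 (covers 6 new) → pick S2 (covers 4 new) → pick S4 (covers 1 new). Total picks: 3.

3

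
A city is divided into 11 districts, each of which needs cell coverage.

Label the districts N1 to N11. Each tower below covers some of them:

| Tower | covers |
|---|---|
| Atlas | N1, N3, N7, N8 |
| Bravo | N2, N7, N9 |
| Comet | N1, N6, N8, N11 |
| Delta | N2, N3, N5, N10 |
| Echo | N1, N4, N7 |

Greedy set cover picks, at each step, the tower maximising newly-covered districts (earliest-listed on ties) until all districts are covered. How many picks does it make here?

Greedy: pick Atlas (covers 4 new) → pick Delta (covers 3 new) → pick Comet (covers 2 new) → pick Bravo (covers 1 new) → pick Echo (covers 1 new). Total picks: 5.
(The true minimum cover uses only 4 towers, so greedy is not optimal here.)

5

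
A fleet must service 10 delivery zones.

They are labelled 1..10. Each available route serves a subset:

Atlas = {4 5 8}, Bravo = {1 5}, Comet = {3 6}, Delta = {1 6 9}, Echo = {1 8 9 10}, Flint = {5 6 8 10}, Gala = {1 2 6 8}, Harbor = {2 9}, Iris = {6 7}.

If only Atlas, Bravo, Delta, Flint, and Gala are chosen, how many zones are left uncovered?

2

Union of Atlas, Bravo, Delta, Flint, Gala = {1, 2, 4, 5, 6, 8, 9, 10}.
Not covered: 3, 7 — 2 zones.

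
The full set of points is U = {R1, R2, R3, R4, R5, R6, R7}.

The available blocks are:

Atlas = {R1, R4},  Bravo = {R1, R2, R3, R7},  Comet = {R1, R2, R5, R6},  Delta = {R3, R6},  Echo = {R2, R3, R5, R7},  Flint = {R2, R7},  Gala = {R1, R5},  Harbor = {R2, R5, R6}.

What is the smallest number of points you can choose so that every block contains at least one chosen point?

3

H = {R1, R2, R6} meets every block (each contains at least one member of H), and |H| = 3.
The blocks Atlas, Delta, Flint are pairwise disjoint, so any hitting set needs a separate point for each — at least 3. Hence 3 is optimal.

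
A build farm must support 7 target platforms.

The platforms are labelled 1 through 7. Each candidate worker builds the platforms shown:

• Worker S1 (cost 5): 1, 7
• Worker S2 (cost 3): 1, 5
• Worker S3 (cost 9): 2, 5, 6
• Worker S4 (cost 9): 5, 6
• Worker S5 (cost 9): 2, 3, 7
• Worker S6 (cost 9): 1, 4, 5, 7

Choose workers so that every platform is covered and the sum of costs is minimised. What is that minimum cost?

S3, S5, S6 together cover every platform (S3 ∪ S5 ∪ S6 = {1, 2, 3, 4, 5, 6, 7}); total cost 9 + 9 + 9 = 27.
The greedy pick S2, S5, S3, S6 costs 30; no covering selection beats 27.

27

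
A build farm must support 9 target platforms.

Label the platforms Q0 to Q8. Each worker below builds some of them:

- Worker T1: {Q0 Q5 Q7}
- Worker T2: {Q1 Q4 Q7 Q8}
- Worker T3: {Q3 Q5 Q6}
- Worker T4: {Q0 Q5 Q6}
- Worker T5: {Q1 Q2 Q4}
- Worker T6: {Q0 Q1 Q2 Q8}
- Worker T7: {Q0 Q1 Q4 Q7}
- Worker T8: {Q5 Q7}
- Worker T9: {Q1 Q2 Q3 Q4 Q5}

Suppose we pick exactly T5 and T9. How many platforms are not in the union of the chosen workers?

Union of T5, T9 = {Q1, Q2, Q3, Q4, Q5}.
Not covered: Q0, Q6, Q7, Q8 — 4 platforms.

4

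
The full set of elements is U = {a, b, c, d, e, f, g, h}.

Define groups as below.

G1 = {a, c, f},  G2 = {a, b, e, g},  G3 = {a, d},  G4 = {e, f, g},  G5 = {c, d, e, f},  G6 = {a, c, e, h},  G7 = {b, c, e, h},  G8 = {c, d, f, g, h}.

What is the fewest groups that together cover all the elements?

Take {G2, G8}. Their union is {a, b, c, d, e, f, g, h}, which is all 8 elements.
No single group has all 8 elements (the largest, G8, has 5), so 2 is optimal.

2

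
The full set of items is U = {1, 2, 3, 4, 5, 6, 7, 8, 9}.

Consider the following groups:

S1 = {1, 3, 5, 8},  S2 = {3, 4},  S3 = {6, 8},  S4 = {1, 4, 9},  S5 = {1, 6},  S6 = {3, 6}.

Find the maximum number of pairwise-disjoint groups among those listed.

2

S3, S4 are pairwise disjoint (S3={6,8}; S4={1,4,9}).
Every remaining group overlaps one of these, and no 3 of the listed groups are pairwise disjoint, so 2 is the maximum.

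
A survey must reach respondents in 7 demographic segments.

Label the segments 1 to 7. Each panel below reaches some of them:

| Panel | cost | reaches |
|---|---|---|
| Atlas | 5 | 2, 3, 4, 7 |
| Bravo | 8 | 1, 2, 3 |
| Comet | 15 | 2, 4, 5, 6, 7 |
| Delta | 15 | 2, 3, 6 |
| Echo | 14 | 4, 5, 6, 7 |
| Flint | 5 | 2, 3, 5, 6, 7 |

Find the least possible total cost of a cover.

18

Atlas, Bravo, Flint together cover every segment (Atlas ∪ Bravo ∪ Flint = {1, 2, 3, 4, 5, 6, 7}); total cost 5 + 8 + 5 = 18.
No covering selection has total cost below 18.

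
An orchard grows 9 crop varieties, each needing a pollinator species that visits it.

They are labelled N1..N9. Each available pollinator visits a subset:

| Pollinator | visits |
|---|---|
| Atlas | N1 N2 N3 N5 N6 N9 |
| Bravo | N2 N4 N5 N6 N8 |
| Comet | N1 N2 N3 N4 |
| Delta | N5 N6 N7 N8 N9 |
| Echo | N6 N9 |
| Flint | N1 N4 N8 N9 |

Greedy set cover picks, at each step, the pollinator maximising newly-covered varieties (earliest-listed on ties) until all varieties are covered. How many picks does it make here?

Greedy: pick Atlas (covers 6 new) → pick Bravo (covers 2 new) → pick Delta (covers 1 new). Total picks: 3.
(The true minimum cover uses only 2 pollinators, so greedy is not optimal here.)

3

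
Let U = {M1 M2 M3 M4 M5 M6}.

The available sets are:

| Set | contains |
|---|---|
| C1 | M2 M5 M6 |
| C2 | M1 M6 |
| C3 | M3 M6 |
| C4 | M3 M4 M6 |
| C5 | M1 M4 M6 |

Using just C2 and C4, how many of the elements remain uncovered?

2

Union of C2, C4 = {M1, M3, M4, M6}.
Not covered: M2, M5 — 2 elements.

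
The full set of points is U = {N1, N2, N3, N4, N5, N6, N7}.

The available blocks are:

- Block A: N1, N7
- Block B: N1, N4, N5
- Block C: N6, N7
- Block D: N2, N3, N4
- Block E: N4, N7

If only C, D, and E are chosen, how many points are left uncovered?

Union of C, D, E = {N2, N3, N4, N6, N7}.
Not covered: N1, N5 — 2 points.

2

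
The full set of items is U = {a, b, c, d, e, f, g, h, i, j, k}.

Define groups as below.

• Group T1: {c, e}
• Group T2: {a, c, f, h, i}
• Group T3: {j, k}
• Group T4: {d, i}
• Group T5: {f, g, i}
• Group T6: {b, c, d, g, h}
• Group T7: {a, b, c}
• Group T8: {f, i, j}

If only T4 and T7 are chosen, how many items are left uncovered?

6

Union of T4, T7 = {a, b, c, d, i}.
Not covered: e, f, g, h, j, k — 6 items.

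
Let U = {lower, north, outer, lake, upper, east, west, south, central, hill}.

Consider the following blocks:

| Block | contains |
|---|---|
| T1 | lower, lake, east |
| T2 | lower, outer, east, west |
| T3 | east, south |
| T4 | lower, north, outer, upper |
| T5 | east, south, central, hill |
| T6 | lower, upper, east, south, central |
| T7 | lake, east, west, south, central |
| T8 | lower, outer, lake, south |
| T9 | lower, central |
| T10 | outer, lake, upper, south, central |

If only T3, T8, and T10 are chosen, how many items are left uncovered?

Union of T3, T8, T10 = {lower, outer, lake, upper, east, south, central}.
Not covered: north, west, hill — 3 items.

3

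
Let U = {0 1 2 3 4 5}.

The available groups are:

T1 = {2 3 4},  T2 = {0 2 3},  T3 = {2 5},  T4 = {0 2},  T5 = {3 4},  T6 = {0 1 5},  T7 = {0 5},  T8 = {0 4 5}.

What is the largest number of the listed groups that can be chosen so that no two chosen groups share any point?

T5, T7 are pairwise disjoint (T5={3,4}; T7={0,5}).
Every remaining group overlaps one of these, and no 3 of the listed groups are pairwise disjoint, so 2 is the maximum.

2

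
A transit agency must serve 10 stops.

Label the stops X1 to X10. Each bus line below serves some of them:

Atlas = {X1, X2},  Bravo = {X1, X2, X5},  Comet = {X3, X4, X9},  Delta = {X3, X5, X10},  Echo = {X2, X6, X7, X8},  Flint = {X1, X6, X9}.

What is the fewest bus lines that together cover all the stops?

4

Atlas and Comet and Delta and Echo together: Atlas ∪ Comet ∪ Delta ∪ Echo = {X1, X2, X3, X4, X5, X6, X7, X8, X9, X10} — every stop is covered.
No 3 of the 6 bus lines cover everything (all 20 combinations miss at least one stop), so 4 is optimal.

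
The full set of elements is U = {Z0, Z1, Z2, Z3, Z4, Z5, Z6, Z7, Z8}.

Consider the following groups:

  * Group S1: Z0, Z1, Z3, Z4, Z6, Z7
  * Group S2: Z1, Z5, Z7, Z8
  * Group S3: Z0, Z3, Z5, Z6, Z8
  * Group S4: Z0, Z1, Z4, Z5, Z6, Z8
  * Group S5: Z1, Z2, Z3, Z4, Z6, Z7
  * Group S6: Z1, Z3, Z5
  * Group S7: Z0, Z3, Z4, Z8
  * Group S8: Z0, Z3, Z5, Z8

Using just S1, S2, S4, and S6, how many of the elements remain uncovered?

1

Union of S1, S2, S4, S6 = {Z0, Z1, Z3, Z4, Z5, Z6, Z7, Z8}.
Not covered: Z2 — 1 element.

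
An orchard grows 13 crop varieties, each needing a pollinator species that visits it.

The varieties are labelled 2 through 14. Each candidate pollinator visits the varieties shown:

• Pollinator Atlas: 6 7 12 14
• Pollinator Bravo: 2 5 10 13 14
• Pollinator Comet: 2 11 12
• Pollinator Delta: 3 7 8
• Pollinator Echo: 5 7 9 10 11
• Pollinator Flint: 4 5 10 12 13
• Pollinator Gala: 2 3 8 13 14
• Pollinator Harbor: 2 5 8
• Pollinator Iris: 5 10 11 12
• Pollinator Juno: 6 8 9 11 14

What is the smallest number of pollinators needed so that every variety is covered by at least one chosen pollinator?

Take {Delta, Flint, Harbor, Juno}. Their union is {2, 3, 4, 5, 6, 7, 8, 9, 10, 11, 12, 13, 14}, which is all 13 varieties.
No 3 of the 10 pollinators cover everything (all 120 combinations miss at least one variety), so 4 is optimal.

4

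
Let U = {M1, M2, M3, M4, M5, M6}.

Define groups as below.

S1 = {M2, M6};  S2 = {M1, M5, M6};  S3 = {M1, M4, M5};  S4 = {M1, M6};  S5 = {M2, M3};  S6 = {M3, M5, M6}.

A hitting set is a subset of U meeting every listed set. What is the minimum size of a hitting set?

3

H = {M3, M4, M6} meets every group (each contains at least one member of H), and |H| = 3.
No choice of 2 elements meets every group, so 3 is the minimum.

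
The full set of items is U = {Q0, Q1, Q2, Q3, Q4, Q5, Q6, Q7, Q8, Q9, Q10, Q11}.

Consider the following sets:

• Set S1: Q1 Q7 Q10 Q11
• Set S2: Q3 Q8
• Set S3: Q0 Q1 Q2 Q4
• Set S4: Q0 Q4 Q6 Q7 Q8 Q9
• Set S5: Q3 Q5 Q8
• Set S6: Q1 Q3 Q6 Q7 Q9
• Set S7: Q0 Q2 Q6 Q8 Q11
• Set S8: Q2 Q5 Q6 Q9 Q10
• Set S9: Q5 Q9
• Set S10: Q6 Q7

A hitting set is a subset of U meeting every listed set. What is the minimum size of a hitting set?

Take H = {Q1, Q7, Q8, Q9}. Each listed set contains at least one of these, so H is a hitting set of size 4.
The sets S2, S3, S9, S10 are pairwise disjoint, so any hitting set needs a separate item for each — at least 4. Hence 4 is optimal.

4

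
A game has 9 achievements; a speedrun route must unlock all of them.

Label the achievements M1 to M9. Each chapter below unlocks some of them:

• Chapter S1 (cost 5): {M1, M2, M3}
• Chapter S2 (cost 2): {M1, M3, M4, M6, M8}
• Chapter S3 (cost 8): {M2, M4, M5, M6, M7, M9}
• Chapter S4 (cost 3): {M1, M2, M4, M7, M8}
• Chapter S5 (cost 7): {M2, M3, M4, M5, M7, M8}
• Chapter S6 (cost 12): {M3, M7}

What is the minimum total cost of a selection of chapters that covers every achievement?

10

S2, S3 together cover every achievement (S2 ∪ S3 = {M1, M2, M3, M4, M5, M6, M7, M8, M9}); total cost 2 + 8 = 10.
The greedy pick S2, S4, S3 costs 13; no covering selection beats 10.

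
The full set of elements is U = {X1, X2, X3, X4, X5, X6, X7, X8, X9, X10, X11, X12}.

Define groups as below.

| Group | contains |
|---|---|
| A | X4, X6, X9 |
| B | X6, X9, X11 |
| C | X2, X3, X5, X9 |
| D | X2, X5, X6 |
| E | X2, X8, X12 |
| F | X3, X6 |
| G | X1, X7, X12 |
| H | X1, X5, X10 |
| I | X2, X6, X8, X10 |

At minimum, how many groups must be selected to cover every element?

5

Take {A, B, C, G, I}. Their union is {X1, X2, X3, X4, X5, X6, X7, X8, X9, X10, X11, X12}, which is all 12 elements.
No 4 of the 9 groups cover everything (all 126 combinations miss at least one element), so 5 is optimal.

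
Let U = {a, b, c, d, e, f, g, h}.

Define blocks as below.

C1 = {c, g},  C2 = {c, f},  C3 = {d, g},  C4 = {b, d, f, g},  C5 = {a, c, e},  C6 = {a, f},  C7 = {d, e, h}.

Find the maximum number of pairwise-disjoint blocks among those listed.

C1, C6, C7 are pairwise disjoint (C1={c,g}; C6={a,f}; C7={d,e,h}).
Every remaining block overlaps one of these, and no 4 of the listed blocks are pairwise disjoint, so 3 is the maximum.

3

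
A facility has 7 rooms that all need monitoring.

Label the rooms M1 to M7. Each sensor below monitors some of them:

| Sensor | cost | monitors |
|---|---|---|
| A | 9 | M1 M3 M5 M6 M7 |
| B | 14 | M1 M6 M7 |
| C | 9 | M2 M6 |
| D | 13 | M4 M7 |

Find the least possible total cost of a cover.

A, C, D together cover every room (A ∪ C ∪ D = {M1, M2, M3, M4, M5, M6, M7}); total cost 9 + 9 + 13 = 31.
No covering selection has total cost below 31.

31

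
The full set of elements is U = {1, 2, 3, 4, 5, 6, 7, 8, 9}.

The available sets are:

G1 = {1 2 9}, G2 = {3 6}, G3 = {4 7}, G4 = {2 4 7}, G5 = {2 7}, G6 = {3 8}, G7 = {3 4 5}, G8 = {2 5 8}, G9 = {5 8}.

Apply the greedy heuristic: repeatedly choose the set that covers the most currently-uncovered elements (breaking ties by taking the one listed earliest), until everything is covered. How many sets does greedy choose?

5

Greedy: pick G1 (covers 3 new) → pick G7 (covers 3 new) → pick G2 (covers 1 new) → pick G3 (covers 1 new) → pick G6 (covers 1 new). Total picks: 5.
(The true minimum cover uses only 4 sets, so greedy is not optimal here.)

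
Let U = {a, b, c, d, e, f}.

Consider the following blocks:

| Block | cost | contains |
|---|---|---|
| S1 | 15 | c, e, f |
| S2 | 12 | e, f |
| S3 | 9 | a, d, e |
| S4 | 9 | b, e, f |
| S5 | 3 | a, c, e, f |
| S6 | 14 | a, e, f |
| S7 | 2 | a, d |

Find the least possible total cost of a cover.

14

S4, S5, S7 together cover every item (S4 ∪ S5 ∪ S7 = {a, b, c, d, e, f}); total cost 9 + 3 + 2 = 14.
No covering selection has total cost below 14.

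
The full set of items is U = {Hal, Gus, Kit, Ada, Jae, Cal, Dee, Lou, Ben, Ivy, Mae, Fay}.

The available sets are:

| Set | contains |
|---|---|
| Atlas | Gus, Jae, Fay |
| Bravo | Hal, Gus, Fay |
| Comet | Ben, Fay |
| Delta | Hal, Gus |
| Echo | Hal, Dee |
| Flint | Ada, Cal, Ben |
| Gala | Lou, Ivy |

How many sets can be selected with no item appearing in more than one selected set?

4

Atlas, Echo, Flint, Gala are pairwise disjoint (Atlas={Gus,Jae,Fay}; Echo={Hal,Dee}; Flint={Ada,Cal,Ben}; Gala={Lou,Ivy}).
Every remaining set overlaps one of these, and no 5 of the listed sets are pairwise disjoint, so 4 is the maximum.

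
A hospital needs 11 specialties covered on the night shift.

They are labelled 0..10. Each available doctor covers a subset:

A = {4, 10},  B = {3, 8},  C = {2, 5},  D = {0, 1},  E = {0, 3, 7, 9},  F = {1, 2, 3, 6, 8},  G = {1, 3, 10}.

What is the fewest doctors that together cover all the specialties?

4

A and C and E and F together: A ∪ C ∪ E ∪ F = {0, 1, 2, 3, 4, 5, 6, 7, 8, 9, 10} — every specialty is covered.
Only C contains 5, so C is forced; the remaining 9 specialties need at least 3 more doctors (each remaining doctor adds at most 4) — so at least 4 doctors are needed, and 4 is optimal.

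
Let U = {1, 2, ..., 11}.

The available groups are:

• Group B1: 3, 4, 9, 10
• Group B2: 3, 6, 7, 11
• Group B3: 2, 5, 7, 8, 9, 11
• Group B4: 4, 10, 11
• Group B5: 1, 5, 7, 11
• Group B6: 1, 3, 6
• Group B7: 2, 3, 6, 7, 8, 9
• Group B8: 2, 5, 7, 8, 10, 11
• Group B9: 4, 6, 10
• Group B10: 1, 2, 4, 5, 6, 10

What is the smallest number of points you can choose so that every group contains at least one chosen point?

Take H = {6, 10, 11}. Each listed group contains at least one of these, so H is a hitting set of size 3.
No choice of 2 points meets every group, so 3 is the minimum.

3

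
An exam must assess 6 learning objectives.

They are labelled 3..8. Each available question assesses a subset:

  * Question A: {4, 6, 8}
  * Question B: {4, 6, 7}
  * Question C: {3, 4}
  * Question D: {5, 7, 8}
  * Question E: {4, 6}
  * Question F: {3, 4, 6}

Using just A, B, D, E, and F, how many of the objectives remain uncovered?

0

Union of A, B, D, E, F = {3, 4, 5, 6, 7, 8} — that's every objective, so 0 are uncovered.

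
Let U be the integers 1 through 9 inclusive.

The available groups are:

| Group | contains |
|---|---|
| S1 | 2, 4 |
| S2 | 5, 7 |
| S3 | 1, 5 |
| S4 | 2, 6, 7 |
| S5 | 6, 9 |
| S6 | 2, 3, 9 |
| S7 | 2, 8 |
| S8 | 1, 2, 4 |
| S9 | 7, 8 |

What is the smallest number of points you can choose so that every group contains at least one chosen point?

4

Take H = {2, 5, 7, 9}. Each listed group contains at least one of these, so H is a hitting set of size 4.
The groups S1, S3, S5, S9 are pairwise disjoint, so any hitting set needs a separate point for each — at least 4. Hence 4 is optimal.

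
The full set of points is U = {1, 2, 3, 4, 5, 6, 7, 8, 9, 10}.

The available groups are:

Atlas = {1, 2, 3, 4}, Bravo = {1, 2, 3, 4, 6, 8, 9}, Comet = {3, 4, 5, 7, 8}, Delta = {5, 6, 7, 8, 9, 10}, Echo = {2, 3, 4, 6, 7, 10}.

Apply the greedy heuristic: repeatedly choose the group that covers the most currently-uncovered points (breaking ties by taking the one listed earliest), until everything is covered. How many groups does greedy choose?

2

Greedy: pick Bravo (covers 7 new) → pick Delta (covers 3 new). Total picks: 2.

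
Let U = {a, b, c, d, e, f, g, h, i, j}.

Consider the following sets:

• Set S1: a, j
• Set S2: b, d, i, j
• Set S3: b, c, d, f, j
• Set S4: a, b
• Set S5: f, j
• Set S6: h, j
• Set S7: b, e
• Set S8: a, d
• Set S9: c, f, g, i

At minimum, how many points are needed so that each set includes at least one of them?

4

The 4 points {a, b, f, j} hit every set.
The sets S6, S7, S8, S9 are pairwise disjoint, so any hitting set needs a separate point for each — at least 4. Hence 4 is optimal.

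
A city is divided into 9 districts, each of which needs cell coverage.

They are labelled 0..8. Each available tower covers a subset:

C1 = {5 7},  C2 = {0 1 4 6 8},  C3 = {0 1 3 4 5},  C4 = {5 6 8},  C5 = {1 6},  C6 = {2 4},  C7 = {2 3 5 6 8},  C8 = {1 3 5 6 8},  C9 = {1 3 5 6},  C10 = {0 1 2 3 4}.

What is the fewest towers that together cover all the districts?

3

C1 and C2 and C7 together: C1 ∪ C2 ∪ C7 = {0, 1, 2, 3, 4, 5, 6, 7, 8} — every district is covered.
Only C1 contains 7, so C1 is forced; the remaining 7 districts need at least 2 more towers (each remaining tower adds at most 5) — so at least 3 towers are needed, and 3 is optimal.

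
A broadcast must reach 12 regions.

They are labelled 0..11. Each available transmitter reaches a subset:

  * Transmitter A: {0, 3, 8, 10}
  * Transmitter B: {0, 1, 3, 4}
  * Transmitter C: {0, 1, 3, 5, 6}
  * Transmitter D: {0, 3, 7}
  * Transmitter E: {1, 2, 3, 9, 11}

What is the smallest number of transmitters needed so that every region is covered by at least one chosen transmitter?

A and B and C and D and E together: A ∪ B ∪ C ∪ D ∪ E = {0, 1, 2, 3, 4, 5, 6, 7, 8, 9, 10, 11} — every region is covered.
No 4 of the 5 transmitters cover everything (all 5 combinations miss at least one region), so 5 is optimal.

5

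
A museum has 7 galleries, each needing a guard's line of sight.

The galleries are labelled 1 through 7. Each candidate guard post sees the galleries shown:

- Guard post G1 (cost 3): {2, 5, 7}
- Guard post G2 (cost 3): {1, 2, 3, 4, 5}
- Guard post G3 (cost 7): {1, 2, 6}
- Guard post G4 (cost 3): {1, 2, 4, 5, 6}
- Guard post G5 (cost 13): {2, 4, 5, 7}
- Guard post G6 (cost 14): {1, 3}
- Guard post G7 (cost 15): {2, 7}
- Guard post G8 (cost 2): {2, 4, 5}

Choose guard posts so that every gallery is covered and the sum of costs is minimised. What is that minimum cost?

9

G1, G2, G4 together cover every gallery (G1 ∪ G2 ∪ G4 = {1, 2, 3, 4, 5, 6, 7}); total cost 3 + 3 + 3 = 9.
No covering selection has total cost below 9.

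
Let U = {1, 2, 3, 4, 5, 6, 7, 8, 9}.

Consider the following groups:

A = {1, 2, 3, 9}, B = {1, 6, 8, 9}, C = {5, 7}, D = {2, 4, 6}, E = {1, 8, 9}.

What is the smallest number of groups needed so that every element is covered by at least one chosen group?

4

A and C and D and E together: A ∪ C ∪ D ∪ E = {1, 2, 3, 4, 5, 6, 7, 8, 9} — every element is covered.
Only A contains 3, so A is forced; the remaining 5 elements need at least 3 more groups (each remaining group adds at most 2) — so at least 4 groups are needed, and 4 is optimal.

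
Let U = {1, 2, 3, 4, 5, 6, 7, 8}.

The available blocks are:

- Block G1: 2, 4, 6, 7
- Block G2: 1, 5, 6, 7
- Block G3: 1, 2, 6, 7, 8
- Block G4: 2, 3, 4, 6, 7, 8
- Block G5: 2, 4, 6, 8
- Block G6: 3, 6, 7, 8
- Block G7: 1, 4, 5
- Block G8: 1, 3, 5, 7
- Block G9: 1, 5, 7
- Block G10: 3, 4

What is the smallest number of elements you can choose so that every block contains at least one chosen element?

2

H = {4, 7} meets every block (each contains at least one member of H), and |H| = 2.
The blocks G2, G10 are pairwise disjoint, so any hitting set needs a separate element for each — at least 2. Hence 2 is optimal.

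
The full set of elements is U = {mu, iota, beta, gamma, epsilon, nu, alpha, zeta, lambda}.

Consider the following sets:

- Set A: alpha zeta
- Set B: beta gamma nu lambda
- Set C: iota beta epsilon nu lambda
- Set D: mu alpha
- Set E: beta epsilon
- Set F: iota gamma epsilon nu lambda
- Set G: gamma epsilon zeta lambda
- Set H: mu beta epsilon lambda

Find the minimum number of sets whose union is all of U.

3

Take {C, D, G}. Their union is {mu, iota, beta, gamma, epsilon, nu, alpha, zeta, lambda}, which is all 9 elements.
No 2 of the 8 sets cover everything (all 28 combinations miss at least one element), so 3 is optimal.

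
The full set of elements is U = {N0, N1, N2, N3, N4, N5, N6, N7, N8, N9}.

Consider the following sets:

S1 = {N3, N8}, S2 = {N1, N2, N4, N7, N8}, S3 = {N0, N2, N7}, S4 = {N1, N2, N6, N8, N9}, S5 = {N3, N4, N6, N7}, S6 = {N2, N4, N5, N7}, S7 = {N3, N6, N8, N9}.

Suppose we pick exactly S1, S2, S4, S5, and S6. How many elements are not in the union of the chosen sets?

Union of S1, S2, S4, S5, S6 = {N1, N2, N3, N4, N5, N6, N7, N8, N9}.
Not covered: N0 — 1 element.

1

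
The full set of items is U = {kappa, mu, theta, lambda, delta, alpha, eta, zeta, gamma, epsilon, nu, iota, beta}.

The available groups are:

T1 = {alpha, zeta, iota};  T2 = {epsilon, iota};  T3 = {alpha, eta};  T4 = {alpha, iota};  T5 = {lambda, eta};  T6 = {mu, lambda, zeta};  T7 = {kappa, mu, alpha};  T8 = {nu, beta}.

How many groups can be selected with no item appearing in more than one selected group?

4

T2, T5, T7, T8 are pairwise disjoint (T2={epsilon,iota}; T5={lambda,eta}; T7={kappa,mu,alpha}; T8={nu,beta}).
Every remaining group overlaps one of these, and no 5 of the listed groups are pairwise disjoint, so 4 is the maximum.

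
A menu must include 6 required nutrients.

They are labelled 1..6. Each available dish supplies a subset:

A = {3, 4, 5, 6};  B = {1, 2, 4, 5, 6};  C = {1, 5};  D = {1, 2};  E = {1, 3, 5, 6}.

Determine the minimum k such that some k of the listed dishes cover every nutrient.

2

Take {A, B}. Their union is {1, 2, 3, 4, 5, 6}, which is all 6 nutrients.
No single dish has all 6 nutrients (the largest, B, has 5), so 2 is optimal.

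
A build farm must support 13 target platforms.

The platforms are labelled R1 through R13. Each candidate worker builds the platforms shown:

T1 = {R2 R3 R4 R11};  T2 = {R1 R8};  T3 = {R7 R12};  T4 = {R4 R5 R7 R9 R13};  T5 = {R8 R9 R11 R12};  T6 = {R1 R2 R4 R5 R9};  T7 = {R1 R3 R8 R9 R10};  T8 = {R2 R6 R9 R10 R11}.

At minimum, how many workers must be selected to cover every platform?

4

Take {T4, T5, T7, T8}. Their union is {R1, R2, R3, R4, R5, R6, R7, R8, R9, R10, R11, R12, R13}, which is all 13 platforms.
No 3 of the 8 workers cover everything (all 56 combinations miss at least one platform), so 4 is optimal.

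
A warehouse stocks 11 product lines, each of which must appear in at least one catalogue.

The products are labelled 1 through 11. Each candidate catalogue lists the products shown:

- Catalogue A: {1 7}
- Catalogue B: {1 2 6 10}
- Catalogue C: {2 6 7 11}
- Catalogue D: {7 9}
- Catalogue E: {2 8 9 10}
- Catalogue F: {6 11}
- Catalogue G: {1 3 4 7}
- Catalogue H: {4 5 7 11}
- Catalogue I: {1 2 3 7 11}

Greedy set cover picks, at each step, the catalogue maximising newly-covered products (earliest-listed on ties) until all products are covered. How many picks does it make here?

Greedy: pick I (covers 5 new) → pick E (covers 3 new) → pick H (covers 2 new) → pick B (covers 1 new). Total picks: 4.

4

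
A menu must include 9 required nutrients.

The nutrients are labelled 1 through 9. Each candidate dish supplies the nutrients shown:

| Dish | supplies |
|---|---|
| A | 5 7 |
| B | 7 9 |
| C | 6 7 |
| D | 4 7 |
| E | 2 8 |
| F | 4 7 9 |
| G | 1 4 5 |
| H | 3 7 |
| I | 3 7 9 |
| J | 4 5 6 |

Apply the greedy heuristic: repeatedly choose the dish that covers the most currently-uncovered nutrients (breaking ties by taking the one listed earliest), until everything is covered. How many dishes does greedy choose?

5

Greedy: pick F (covers 3 new) → pick E (covers 2 new) → pick G (covers 2 new) → pick C (covers 1 new) → pick H (covers 1 new). Total picks: 5.
(The true minimum cover uses only 4 dishes, so greedy is not optimal here.)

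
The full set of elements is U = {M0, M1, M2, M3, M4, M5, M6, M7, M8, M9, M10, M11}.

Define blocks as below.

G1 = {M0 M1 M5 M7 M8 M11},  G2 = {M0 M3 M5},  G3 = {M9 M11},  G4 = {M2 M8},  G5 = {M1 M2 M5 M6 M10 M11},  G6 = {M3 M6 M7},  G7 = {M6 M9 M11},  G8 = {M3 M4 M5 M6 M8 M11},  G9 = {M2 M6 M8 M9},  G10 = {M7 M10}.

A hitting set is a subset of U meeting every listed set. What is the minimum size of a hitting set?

The 4 elements {M3, M8, M10, M11} hit every block.
The blocks G2, G4, G7, G10 are pairwise disjoint, so any hitting set needs a separate element for each — at least 4. Hence 4 is optimal.

4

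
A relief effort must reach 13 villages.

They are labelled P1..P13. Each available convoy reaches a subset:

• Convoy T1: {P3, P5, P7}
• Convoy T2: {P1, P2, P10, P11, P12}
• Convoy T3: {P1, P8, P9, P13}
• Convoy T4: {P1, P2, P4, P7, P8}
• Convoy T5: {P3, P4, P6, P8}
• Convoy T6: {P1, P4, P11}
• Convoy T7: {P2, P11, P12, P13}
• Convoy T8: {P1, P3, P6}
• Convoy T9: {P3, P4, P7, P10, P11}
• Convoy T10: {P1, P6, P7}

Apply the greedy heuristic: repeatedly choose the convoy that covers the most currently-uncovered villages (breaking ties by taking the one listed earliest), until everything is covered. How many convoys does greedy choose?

Greedy: pick T2 (covers 5 new) → pick T5 (covers 4 new) → pick T1 (covers 2 new) → pick T3 (covers 2 new). Total picks: 4.

4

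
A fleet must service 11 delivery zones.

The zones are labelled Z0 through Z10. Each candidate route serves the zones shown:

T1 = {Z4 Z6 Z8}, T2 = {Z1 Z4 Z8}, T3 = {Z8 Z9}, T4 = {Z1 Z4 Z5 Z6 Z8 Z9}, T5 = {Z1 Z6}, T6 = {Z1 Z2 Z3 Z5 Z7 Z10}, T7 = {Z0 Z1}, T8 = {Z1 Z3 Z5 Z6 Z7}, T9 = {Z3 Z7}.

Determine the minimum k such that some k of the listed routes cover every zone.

3

Take {T4, T6, T7}. Their union is {Z0, Z1, Z2, Z3, Z4, Z5, Z6, Z7, Z8, Z9, Z10}, which is all 11 zones.
Only T7 contains Z0, so T7 is forced; the remaining 9 zones need at least 2 more routes (each remaining route adds at most 5) — so at least 3 routes are needed, and 3 is optimal.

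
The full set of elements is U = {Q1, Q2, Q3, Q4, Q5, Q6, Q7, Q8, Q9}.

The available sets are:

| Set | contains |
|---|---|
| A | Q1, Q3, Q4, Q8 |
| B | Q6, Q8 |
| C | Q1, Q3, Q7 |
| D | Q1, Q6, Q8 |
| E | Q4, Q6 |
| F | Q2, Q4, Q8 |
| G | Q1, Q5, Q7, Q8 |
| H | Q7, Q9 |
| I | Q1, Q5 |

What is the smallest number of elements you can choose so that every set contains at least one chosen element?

T = {Q4, Q5, Q7, Q8} meets every set (each contains at least one member of T), and |T| = 4.
No choice of 3 elements meets every set, so 4 is the minimum.

4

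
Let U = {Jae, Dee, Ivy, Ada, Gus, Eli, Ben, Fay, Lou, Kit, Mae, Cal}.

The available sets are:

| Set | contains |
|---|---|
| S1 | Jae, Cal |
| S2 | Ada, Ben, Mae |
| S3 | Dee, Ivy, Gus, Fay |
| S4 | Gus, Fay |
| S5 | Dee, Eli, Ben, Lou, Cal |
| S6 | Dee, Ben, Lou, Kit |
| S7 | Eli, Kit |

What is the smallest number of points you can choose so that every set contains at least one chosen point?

4

H = {Jae, Gus, Eli, Ben} meets every set (each contains at least one member of H), and |H| = 4.
The sets S1, S2, S3, S7 are pairwise disjoint, so any hitting set needs a separate point for each — at least 4. Hence 4 is optimal.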